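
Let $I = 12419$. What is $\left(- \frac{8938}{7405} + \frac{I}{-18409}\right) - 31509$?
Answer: $- \frac{4295520687642}{136318645} \approx -31511.0$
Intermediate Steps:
$\left(- \frac{8938}{7405} + \frac{I}{-18409}\right) - 31509 = \left(- \frac{8938}{7405} + \frac{12419}{-18409}\right) - 31509 = \left(\left(-8938\right) \frac{1}{7405} + 12419 \left(- \frac{1}{18409}\right)\right) - 31509 = \left(- \frac{8938}{7405} - \frac{12419}{18409}\right) - 31509 = - \frac{256502337}{136318645} - 31509 = - \frac{4295520687642}{136318645}$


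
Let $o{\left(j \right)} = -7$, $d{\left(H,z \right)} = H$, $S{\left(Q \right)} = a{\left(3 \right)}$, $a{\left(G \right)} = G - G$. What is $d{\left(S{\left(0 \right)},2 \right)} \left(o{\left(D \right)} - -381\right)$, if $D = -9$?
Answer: $0$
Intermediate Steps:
$a{\left(G \right)} = 0$
$S{\left(Q \right)} = 0$
$d{\left(S{\left(0 \right)},2 \right)} \left(o{\left(D \right)} - -381\right) = 0 \left(-7 - -381\right) = 0 \left(-7 + 381\right) = 0 \cdot 374 = 0$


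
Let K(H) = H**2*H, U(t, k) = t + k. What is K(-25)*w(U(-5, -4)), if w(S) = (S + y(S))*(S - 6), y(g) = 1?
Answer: -1875000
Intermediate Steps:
U(t, k) = k + t
w(S) = (1 + S)*(-6 + S) (w(S) = (S + 1)*(S - 6) = (1 + S)*(-6 + S))
K(H) = H**3
K(-25)*w(U(-5, -4)) = (-25)**3*(-6 + (-4 - 5)**2 - 5*(-4 - 5)) = -15625*(-6 + (-9)**2 - 5*(-9)) = -15625*(-6 + 81 + 45) = -15625*120 = -1875000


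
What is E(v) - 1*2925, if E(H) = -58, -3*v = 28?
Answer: -2983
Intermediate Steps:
v = -28/3 (v = -⅓*28 = -28/3 ≈ -9.3333)
E(v) - 1*2925 = -58 - 1*2925 = -58 - 2925 = -2983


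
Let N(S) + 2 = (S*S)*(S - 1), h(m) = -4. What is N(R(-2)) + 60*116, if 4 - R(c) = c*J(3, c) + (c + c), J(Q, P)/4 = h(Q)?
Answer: -7442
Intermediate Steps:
J(Q, P) = -16 (J(Q, P) = 4*(-4) = -16)
R(c) = 4 + 14*c (R(c) = 4 - (c*(-16) + (c + c)) = 4 - (-16*c + 2*c) = 4 - (-14)*c = 4 + 14*c)
N(S) = -2 + S²*(-1 + S) (N(S) = -2 + (S*S)*(S - 1) = -2 + S²*(-1 + S))
N(R(-2)) + 60*116 = (-2 + (4 + 14*(-2))³ - (4 + 14*(-2))²) + 60*116 = (-2 + (4 - 28)³ - (4 - 28)²) + 6960 = (-2 + (-24)³ - 1*(-24)²) + 6960 = (-2 - 13824 - 1*576) + 6960 = (-2 - 13824 - 576) + 6960 = -14402 + 6960 = -7442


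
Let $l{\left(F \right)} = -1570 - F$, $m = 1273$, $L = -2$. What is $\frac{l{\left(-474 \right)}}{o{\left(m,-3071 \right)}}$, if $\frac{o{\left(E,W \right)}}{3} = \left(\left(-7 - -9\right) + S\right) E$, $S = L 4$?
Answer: $\frac{548}{11457} \approx 0.047831$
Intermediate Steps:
$S = -8$ ($S = \left(-2\right) 4 = -8$)
$o{\left(E,W \right)} = - 18 E$ ($o{\left(E,W \right)} = 3 \left(\left(-7 - -9\right) - 8\right) E = 3 \left(\left(-7 + 9\right) - 8\right) E = 3 \left(2 - 8\right) E = 3 \left(- 6 E\right) = - 18 E$)
$\frac{l{\left(-474 \right)}}{o{\left(m,-3071 \right)}} = \frac{-1570 - -474}{\left(-18\right) 1273} = \frac{-1570 + 474}{-22914} = \left(-1096\right) \left(- \frac{1}{22914}\right) = \frac{548}{11457}$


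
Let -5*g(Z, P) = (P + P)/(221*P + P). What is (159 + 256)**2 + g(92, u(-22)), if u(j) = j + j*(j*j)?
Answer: 95584874/555 ≈ 1.7223e+5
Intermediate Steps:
u(j) = j + j**3 (u(j) = j + j*j**2 = j + j**3)
g(Z, P) = -1/555 (g(Z, P) = -(P + P)/(5*(221*P + P)) = -2*P/(5*(222*P)) = -2*P*1/(222*P)/5 = -1/5*1/111 = -1/555)
(159 + 256)**2 + g(92, u(-22)) = (159 + 256)**2 - 1/555 = 415**2 - 1/555 = 172225 - 1/555 = 95584874/555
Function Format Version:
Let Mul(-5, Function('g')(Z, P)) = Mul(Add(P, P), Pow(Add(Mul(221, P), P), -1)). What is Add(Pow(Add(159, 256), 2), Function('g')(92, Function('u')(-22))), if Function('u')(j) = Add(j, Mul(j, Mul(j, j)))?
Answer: Rational(95584874, 555) ≈ 1.7223e+5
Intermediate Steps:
Function('u')(j) = Add(j, Pow(j, 3)) (Function('u')(j) = Add(j, Mul(j, Pow(j, 2))) = Add(j, Pow(j, 3)))
Function('g')(Z, P) = Rational(-1, 555) (Function('g')(Z, P) = Mul(Rational(-1, 5), Mul(Add(P, P), Pow(Add(Mul(221, P), P), -1))) = Mul(Rational(-1, 5), Mul(Mul(2, P), Pow(Mul(222, P), -1))) = Mul(Rational(-1, 5), Mul(Mul(2, P), Mul(Rational(1, 222), Pow(P, -1)))) = Mul(Rational(-1, 5), Rational(1, 111)) = Rational(-1, 555))
Add(Pow(Add(159, 256), 2), Function('g')(92, Function('u')(-22))) = Add(Pow(Add(159, 256), 2), Rational(-1, 555)) = Add(Pow(415, 2), Rational(-1, 555)) = Add(172225, Rational(-1, 555)) = Rational(95584874, 555)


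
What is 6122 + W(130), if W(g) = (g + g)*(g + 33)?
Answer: 48502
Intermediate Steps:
W(g) = 2*g*(33 + g) (W(g) = (2*g)*(33 + g) = 2*g*(33 + g))
6122 + W(130) = 6122 + 2*130*(33 + 130) = 6122 + 2*130*163 = 6122 + 42380 = 48502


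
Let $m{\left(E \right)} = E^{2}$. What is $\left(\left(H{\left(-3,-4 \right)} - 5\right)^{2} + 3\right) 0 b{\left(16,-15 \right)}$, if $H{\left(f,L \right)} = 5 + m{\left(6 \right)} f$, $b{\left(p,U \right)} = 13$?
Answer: $0$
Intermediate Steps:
$H{\left(f,L \right)} = 5 + 36 f$ ($H{\left(f,L \right)} = 5 + 6^{2} f = 5 + 36 f$)
$\left(\left(H{\left(-3,-4 \right)} - 5\right)^{2} + 3\right) 0 b{\left(16,-15 \right)} = \left(\left(\left(5 + 36 \left(-3\right)\right) - 5\right)^{2} + 3\right) 0 \cdot 13 = \left(\left(\left(5 - 108\right) - 5\right)^{2} + 3\right) 0 \cdot 13 = \left(\left(-103 - 5\right)^{2} + 3\right) 0 \cdot 13 = \left(\left(-108\right)^{2} + 3\right) 0 \cdot 13 = \left(11664 + 3\right) 0 \cdot 13 = 11667 \cdot 0 \cdot 13 = 0 \cdot 13 = 0$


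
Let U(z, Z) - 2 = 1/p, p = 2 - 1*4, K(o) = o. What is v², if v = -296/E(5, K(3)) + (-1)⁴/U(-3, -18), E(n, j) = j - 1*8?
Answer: 806404/225 ≈ 3584.0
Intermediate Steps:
E(n, j) = -8 + j (E(n, j) = j - 8 = -8 + j)
p = -2 (p = 2 - 4 = -2)
U(z, Z) = 3/2 (U(z, Z) = 2 + 1/(-2) = 2 - ½ = 3/2)
v = 898/15 (v = -296/(-8 + 3) + (-1)⁴/(3/2) = -296/(-5) + 1*(⅔) = -296*(-⅕) + ⅔ = 296/5 + ⅔ = 898/15 ≈ 59.867)
v² = (898/15)² = 806404/225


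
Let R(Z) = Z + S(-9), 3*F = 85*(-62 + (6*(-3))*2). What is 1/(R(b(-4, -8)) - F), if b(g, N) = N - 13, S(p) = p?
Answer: 3/8240 ≈ 0.00036408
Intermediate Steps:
b(g, N) = -13 + N
F = -8330/3 (F = (85*(-62 + (6*(-3))*2))/3 = (85*(-62 - 18*2))/3 = (85*(-62 - 36))/3 = (85*(-98))/3 = (1/3)*(-8330) = -8330/3 ≈ -2776.7)
R(Z) = -9 + Z (R(Z) = Z - 9 = -9 + Z)
1/(R(b(-4, -8)) - F) = 1/((-9 + (-13 - 8)) - 1*(-8330/3)) = 1/((-9 - 21) + 8330/3) = 1/(-30 + 8330/3) = 1/(8240/3) = 3/8240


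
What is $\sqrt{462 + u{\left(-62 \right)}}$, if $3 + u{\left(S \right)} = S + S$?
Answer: $\sqrt{335} \approx 18.303$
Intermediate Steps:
$u{\left(S \right)} = -3 + 2 S$ ($u{\left(S \right)} = -3 + \left(S + S\right) = -3 + 2 S$)
$\sqrt{462 + u{\left(-62 \right)}} = \sqrt{462 + \left(-3 + 2 \left(-62\right)\right)} = \sqrt{462 - 127} = \sqrt{335}$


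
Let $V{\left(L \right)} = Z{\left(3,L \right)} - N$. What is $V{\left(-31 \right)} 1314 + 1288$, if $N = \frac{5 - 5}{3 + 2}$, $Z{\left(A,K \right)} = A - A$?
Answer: $1288$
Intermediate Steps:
$Z{\left(A,K \right)} = 0$
$N = 0$ ($N = \frac{0}{5} = 0 \cdot \frac{1}{5} = 0$)
$V{\left(L \right)} = 0$ ($V{\left(L \right)} = 0 - 0 = 0 + 0 = 0$)
$V{\left(-31 \right)} 1314 + 1288 = 0 \cdot 1314 + 1288 = 0 + 1288 = 1288$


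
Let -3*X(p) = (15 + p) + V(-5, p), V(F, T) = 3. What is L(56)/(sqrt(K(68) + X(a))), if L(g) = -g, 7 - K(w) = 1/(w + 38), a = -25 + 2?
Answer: -56*sqrt(875454)/2753 ≈ -19.033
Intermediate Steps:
a = -23
K(w) = 7 - 1/(38 + w) (K(w) = 7 - 1/(w + 38) = 7 - 1/(38 + w))
X(p) = -6 - p/3 (X(p) = -((15 + p) + 3)/3 = -(18 + p)/3 = -6 - p/3)
L(56)/(sqrt(K(68) + X(a))) = (-1*56)/(sqrt((265 + 7*68)/(38 + 68) + (-6 - 1/3*(-23)))) = -56/sqrt((265 + 476)/106 + (-6 + 23/3)) = -56/sqrt((1/106)*741 + 5/3) = -56/sqrt(741/106 + 5/3) = -56*sqrt(875454)/2753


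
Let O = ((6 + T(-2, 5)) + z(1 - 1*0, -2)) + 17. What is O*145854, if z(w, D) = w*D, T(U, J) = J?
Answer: 3792204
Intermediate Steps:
z(w, D) = D*w
O = 26 (O = ((6 + 5) - 2*(1 - 1*0)) + 17 = (11 - 2*(1 + 0)) + 17 = (11 - 2*1) + 17 = (11 - 2) + 17 = 9 + 17 = 26)
O*145854 = 26*145854 = 3792204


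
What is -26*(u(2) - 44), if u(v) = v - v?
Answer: 1144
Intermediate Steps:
u(v) = 0
-26*(u(2) - 44) = -26*(0 - 44) = -26*(-44) = 1144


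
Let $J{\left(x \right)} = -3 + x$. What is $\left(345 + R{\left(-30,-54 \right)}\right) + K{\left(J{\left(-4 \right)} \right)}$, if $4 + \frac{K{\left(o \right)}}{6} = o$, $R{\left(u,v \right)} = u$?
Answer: $249$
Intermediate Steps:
$K{\left(o \right)} = -24 + 6 o$
$\left(345 + R{\left(-30,-54 \right)}\right) + K{\left(J{\left(-4 \right)} \right)} = \left(345 - 30\right) + \left(-24 + 6 \left(-3 - 4\right)\right) = 315 + \left(-24 + 6 \left(-7\right)\right) = 315 - 66 = 249$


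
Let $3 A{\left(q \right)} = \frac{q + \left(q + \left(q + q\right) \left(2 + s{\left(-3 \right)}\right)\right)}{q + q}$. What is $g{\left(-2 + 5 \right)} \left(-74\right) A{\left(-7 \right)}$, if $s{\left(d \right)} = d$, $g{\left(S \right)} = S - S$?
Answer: $0$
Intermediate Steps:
$g{\left(S \right)} = 0$
$A{\left(q \right)} = 0$ ($A{\left(q \right)} = \frac{\left(q + \left(q + \left(q + q\right) \left(2 - 3\right)\right)\right) \frac{1}{q + q}}{3} = \frac{\left(q + \left(q + 2 q \left(-1\right)\right)\right) \frac{1}{2 q}}{3} = \frac{\left(q + \left(q - 2 q\right)\right) \frac{1}{2 q}}{3} = \frac{\left(q - q\right) \frac{1}{2 q}}{3} = \frac{0 \frac{1}{2 q}}{3} = \frac{1}{3} \cdot 0 = 0$)
$g{\left(-2 + 5 \right)} \left(-74\right) A{\left(-7 \right)} = 0 \left(-74\right) 0 = 0 \cdot 0 = 0$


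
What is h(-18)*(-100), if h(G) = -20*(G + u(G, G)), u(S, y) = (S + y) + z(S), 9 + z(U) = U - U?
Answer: -126000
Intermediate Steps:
z(U) = -9 (z(U) = -9 + (U - U) = -9 + 0 = -9)
u(S, y) = -9 + S + y (u(S, y) = (S + y) - 9 = -9 + S + y)
h(G) = 180 - 60*G (h(G) = -20*(G + (-9 + G + G)) = -20*(G + (-9 + 2*G)) = -20*(-9 + 3*G) = 180 - 60*G)
h(-18)*(-100) = (180 - 60*(-18))*(-100) = (180 + 1080)*(-100) = 1260*(-100) = -126000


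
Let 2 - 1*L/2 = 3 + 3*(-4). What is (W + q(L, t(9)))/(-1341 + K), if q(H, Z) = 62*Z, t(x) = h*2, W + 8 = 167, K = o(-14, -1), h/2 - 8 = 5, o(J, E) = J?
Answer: -3383/1355 ≈ -2.4967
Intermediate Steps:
h = 26 (h = 16 + 2*5 = 16 + 10 = 26)
K = -14
W = 159 (W = -8 + 167 = 159)
t(x) = 52 (t(x) = 26*2 = 52)
L = 22 (L = 4 - 2*(3 + 3*(-4)) = 4 - 2*(3 - 12) = 4 - 2*(-9) = 4 + 18 = 22)
(W + q(L, t(9)))/(-1341 + K) = (159 + 62*52)/(-1341 - 14) = (159 + 3224)/(-1355) = 3383*(-1/1355) = -3383/1355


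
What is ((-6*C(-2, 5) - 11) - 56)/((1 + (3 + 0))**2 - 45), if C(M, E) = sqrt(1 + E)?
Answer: 67/29 + 6*sqrt(6)/29 ≈ 2.8171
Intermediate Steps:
((-6*C(-2, 5) - 11) - 56)/((1 + (3 + 0))**2 - 45) = ((-6*sqrt(1 + 5) - 11) - 56)/((1 + (3 + 0))**2 - 45) = ((-6*sqrt(6) - 11) - 56)/((1 + 3)**2 - 45) = ((-11 - 6*sqrt(6)) - 56)/(4**2 - 45) = (-67 - 6*sqrt(6))/(16 - 45) = (-67 - 6*sqrt(6))/(-29) = (-67 - 6*sqrt(6))*(-1/29) = 67/29 + 6*sqrt(6)/29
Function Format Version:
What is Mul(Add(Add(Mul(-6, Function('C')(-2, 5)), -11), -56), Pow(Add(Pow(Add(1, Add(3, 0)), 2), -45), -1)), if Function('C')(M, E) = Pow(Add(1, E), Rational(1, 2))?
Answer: Add(Rational(67, 29), Mul(Rational(6, 29), Pow(6, Rational(1, 2)))) ≈ 2.8171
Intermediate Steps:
Mul(Add(Add(Mul(-6, Function('C')(-2, 5)), -11), -56), Pow(Add(Pow(Add(1, Add(3, 0)), 2), -45), -1)) = Mul(Add(Add(Mul(-6, Pow(Add(1, 5), Rational(1, 2))), -11), -56), Pow(Add(Pow(Add(1, Add(3, 0)), 2), -45), -1)) = Mul(Add(Add(Mul(-6, Pow(6, Rational(1, 2))), -11), -56), Pow(Add(Pow(Add(1, 3), 2), -45), -1)) = Mul(Add(Add(-11, Mul(-6, Pow(6, Rational(1, 2)))), -56), Pow(Add(Pow(4, 2), -45), -1)) = Mul(Add(-67, Mul(-6, Pow(6, Rational(1, 2)))), Pow(Add(16, -45), -1)) = Mul(Add(-67, Mul(-6, Pow(6, Rational(1, 2)))), Pow(-29, -1)) = Mul(Add(-67, Mul(-6, Pow(6, Rational(1, 2)))), Rational(-1, 29)) = Add(Rational(67, 29), Mul(Rational(6, 29), Pow(6, Rational(1, 2))))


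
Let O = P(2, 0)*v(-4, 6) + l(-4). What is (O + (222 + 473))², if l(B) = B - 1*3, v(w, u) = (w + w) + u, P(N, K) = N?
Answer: 467856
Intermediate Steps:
v(w, u) = u + 2*w (v(w, u) = 2*w + u = u + 2*w)
l(B) = -3 + B (l(B) = B - 3 = -3 + B)
O = -11 (O = 2*(6 + 2*(-4)) + (-3 - 4) = 2*(6 - 8) - 7 = 2*(-2) - 7 = -4 - 7 = -11)
(O + (222 + 473))² = (-11 + (222 + 473))² = (-11 + 695)² = 684² = 467856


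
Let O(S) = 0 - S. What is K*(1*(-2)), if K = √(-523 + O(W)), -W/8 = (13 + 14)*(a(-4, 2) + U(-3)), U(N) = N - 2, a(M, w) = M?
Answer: -2*I*√2467 ≈ -99.338*I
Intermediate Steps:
U(N) = -2 + N
W = 1944 (W = -8*(13 + 14)*(-4 + (-2 - 3)) = -216*(-4 - 5) = -216*(-9) = -8*(-243) = 1944)
O(S) = -S
K = I*√2467 (K = √(-523 - 1*1944) = √(-523 - 1944) = √(-2467) = I*√2467 ≈ 49.669*I)
K*(1*(-2)) = (I*√2467)*(1*(-2)) = (I*√2467)*(-2) = -2*I*√2467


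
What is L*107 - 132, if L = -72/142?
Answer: -13224/71 ≈ -186.25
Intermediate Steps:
L = -36/71 (L = -72*1/142 = -36/71 ≈ -0.50704)
L*107 - 132 = -36/71*107 - 132 = -3852/71 - 132 = -13224/71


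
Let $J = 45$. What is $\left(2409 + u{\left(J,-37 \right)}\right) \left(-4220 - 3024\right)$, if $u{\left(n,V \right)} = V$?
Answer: $-17182768$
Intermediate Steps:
$\left(2409 + u{\left(J,-37 \right)}\right) \left(-4220 - 3024\right) = \left(2409 - 37\right) \left(-4220 - 3024\right) = 2372 \left(-7244\right) = -17182768$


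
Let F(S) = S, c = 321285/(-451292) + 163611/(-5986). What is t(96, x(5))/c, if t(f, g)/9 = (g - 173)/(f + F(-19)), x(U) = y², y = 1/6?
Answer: 161748355481/224364813519 ≈ 0.72092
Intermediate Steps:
y = ⅙ (y = 1*(⅙) = ⅙ ≈ 0.16667)
c = -37879773711/1350716956 (c = 321285*(-1/451292) + 163611*(-1/5986) = -321285/451292 - 163611/5986 = -37879773711/1350716956 ≈ -28.044)
x(U) = 1/36 (x(U) = (⅙)² = 1/36)
t(f, g) = 9*(-173 + g)/(-19 + f) (t(f, g) = 9*((g - 173)/(f - 19)) = 9*((-173 + g)/(-19 + f)) = 9*(-173 + g)/(-19 + f))
t(96, x(5))/c = (9*(-173 + 1/36)/(-19 + 96))/(-37879773711/1350716956) = (9*(-6227/36)/77)*(-1350716956/37879773711) = (9*(1/77)*(-6227/36))*(-1350716956/37879773711) = -6227/308*(-1350716956/37879773711) = 161748355481/224364813519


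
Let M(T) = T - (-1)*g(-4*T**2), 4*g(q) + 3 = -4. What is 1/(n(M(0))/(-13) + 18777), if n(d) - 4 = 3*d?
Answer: 52/976409 ≈ 5.3256e-5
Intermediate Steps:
g(q) = -7/4 (g(q) = -3/4 + (1/4)*(-4) = -3/4 - 1 = -7/4)
M(T) = -7/4 + T (M(T) = T - (-1)*(-7)/4 = T - 1*7/4 = T - 7/4 = -7/4 + T)
n(d) = 4 + 3*d
1/(n(M(0))/(-13) + 18777) = 1/((4 + 3*(-7/4 + 0))/(-13) + 18777) = 1/((4 + 3*(-7/4))*(-1/13) + 18777) = 1/((4 - 21/4)*(-1/13) + 18777) = 1/(-5/4*(-1/13) + 18777) = 1/(5/52 + 18777) = 1/(976409/52) = 52/976409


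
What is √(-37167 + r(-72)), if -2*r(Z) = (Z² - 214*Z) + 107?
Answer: 29*I*√226/2 ≈ 217.98*I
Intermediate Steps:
r(Z) = -107/2 + 107*Z - Z²/2 (r(Z) = -((Z² - 214*Z) + 107)/2 = -(107 + Z² - 214*Z)/2 = -107/2 + 107*Z - Z²/2)
√(-37167 + r(-72)) = √(-37167 + (-107/2 + 107*(-72) - ½*(-72)²)) = √(-37167 + (-107/2 - 7704 - ½*5184)) = √(-37167 + (-107/2 - 7704 - 2592)) = √(-37167 - 20699/2) = √(-95033/2) = 29*I*√226/2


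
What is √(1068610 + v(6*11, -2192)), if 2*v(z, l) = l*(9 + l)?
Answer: √3461178 ≈ 1860.4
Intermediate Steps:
v(z, l) = l*(9 + l)/2 (v(z, l) = (l*(9 + l))/2 = l*(9 + l)/2)
√(1068610 + v(6*11, -2192)) = √(1068610 + (½)*(-2192)*(9 - 2192)) = √(1068610 + (½)*(-2192)*(-2183)) = √(1068610 + 2392568) = √3461178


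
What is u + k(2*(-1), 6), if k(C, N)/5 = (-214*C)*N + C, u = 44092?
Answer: 56922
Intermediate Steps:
k(C, N) = 5*C - 1070*C*N (k(C, N) = 5*((-214*C)*N + C) = 5*(-214*C*N + C) = 5*(C - 214*C*N) = 5*C - 1070*C*N)
u + k(2*(-1), 6) = 44092 + 5*(2*(-1))*(1 - 214*6) = 44092 + 5*(-2)*(1 - 1284) = 44092 + 5*(-2)*(-1283) = 44092 + 12830 = 56922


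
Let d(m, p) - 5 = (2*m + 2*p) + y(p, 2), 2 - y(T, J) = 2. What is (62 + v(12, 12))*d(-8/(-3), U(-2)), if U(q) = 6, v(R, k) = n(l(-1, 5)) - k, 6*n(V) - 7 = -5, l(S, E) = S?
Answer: 10117/9 ≈ 1124.1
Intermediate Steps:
y(T, J) = 0 (y(T, J) = 2 - 1*2 = 2 - 2 = 0)
n(V) = ⅓ (n(V) = 7/6 + (⅙)*(-5) = 7/6 - ⅚ = ⅓)
v(R, k) = ⅓ - k
d(m, p) = 5 + 2*m + 2*p (d(m, p) = 5 + ((2*m + 2*p) + 0) = 5 + (2*m + 2*p) = 5 + 2*m + 2*p)
(62 + v(12, 12))*d(-8/(-3), U(-2)) = (62 + (⅓ - 1*12))*(5 + 2*(-8/(-3)) + 2*6) = (62 + (⅓ - 12))*(5 + 2*(-8*(-⅓)) + 12) = (62 - 35/3)*(5 + 2*(8/3) + 12) = 151*(5 + 16/3 + 12)/3 = (151/3)*(67/3) = 10117/9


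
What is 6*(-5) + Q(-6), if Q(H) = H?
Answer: -36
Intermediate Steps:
6*(-5) + Q(-6) = 6*(-5) - 6 = -30 - 6 = -36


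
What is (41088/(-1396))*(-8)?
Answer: 82176/349 ≈ 235.46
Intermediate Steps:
(41088/(-1396))*(-8) = (41088*(-1/1396))*(-8) = -10272/349*(-8) = 82176/349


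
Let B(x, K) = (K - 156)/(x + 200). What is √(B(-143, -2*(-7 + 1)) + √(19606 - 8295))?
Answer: √(-912 + 361*√11311)/19 ≈ 10.190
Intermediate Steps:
B(x, K) = (-156 + K)/(200 + x)
√(B(-143, -2*(-7 + 1)) + √(19606 - 8295)) = √((-156 - 2*(-7 + 1))/(200 - 143) + √(19606 - 8295)) = √((-156 - 2*(-6))/57 + √11311) = √((-156 + 12)/57 + √11311) = √((1/57)*(-144) + √11311) = √(-48/19 + √11311)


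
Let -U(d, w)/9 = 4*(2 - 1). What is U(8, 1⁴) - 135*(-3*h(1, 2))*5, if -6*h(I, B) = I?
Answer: -747/2 ≈ -373.50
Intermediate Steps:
h(I, B) = -I/6
U(d, w) = -36 (U(d, w) = -36*(2 - 1) = -36)
U(8, 1⁴) - 135*(-3*h(1, 2))*5 = -36 - 135*(-(-1)/2)*5 = -36 - 135*(-3*(-⅙))*5 = -36 - 135*5/2 = -36 - 675/2 = -747/2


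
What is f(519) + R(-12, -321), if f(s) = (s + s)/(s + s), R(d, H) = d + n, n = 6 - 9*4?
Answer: -41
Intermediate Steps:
n = -30 (n = 6 - 36 = -30)
R(d, H) = -30 + d (R(d, H) = d - 30 = -30 + d)
f(s) = 1 (f(s) = (2*s)/((2*s)) = (2*s)*(1/(2*s)) = 1)
f(519) + R(-12, -321) = 1 + (-30 - 12) = 1 - 42 = -41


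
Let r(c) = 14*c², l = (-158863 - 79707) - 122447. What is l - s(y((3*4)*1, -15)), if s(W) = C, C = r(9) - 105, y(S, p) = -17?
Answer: -362046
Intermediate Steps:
l = -361017 (l = -238570 - 122447 = -361017)
C = 1029 (C = 14*9² - 105 = 14*81 - 105 = 1134 - 105 = 1029)
s(W) = 1029
l - s(y((3*4)*1, -15)) = -361017 - 1*1029 = -361017 - 1029 = -362046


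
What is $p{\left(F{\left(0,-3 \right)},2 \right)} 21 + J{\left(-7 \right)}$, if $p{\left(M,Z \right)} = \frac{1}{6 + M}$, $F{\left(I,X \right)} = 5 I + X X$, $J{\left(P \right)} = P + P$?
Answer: $- \frac{63}{5} \approx -12.6$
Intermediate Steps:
$J{\left(P \right)} = 2 P$
$F{\left(I,X \right)} = X^{2} + 5 I$ ($F{\left(I,X \right)} = 5 I + X^{2} = X^{2} + 5 I$)
$p{\left(F{\left(0,-3 \right)},2 \right)} 21 + J{\left(-7 \right)} = \frac{1}{6 + \left(\left(-3\right)^{2} + 5 \cdot 0\right)} 21 + 2 \left(-7\right) = \frac{1}{6 + \left(9 + 0\right)} 21 - 14 = \frac{1}{6 + 9} \cdot 21 - 14 = \frac{1}{15} \cdot 21 - 14 = \frac{7}{5} - 14 = - \frac{63}{5}$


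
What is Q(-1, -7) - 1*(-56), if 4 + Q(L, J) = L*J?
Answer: 59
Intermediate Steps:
Q(L, J) = -4 + J*L (Q(L, J) = -4 + L*J = -4 + J*L)
Q(-1, -7) - 1*(-56) = (-4 - 7*(-1)) - 1*(-56) = (-4 + 7) + 56 = 3 + 56 = 59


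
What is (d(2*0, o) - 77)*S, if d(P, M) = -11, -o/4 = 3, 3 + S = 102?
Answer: -8712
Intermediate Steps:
S = 99 (S = -3 + 102 = 99)
o = -12 (o = -4*3 = -12)
(d(2*0, o) - 77)*S = (-11 - 77)*99 = -88*99 = -8712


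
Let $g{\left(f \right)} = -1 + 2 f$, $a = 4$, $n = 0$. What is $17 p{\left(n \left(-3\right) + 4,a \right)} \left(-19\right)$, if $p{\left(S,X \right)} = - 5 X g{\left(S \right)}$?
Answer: $45220$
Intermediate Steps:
$p{\left(S,X \right)} = - 5 X \left(-1 + 2 S\right)$
$17 p{\left(n \left(-3\right) + 4,a \right)} \left(-19\right) = 17 \cdot 5 \cdot 4 \left(1 - 2 \left(0 \left(-3\right) + 4\right)\right) \left(-19\right) = 17 \cdot 5 \cdot 4 \left(1 - 2 \left(0 + 4\right)\right) \left(-19\right) = 17 \cdot 5 \cdot 4 \left(1 - 8\right) \left(-19\right) = 17 \cdot 5 \cdot 4 \left(-7\right) \left(-19\right) = 17 \left(-140\right) \left(-19\right) = \left(-2380\right) \left(-19\right) = 45220$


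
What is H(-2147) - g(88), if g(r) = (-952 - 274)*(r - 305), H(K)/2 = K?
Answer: -270336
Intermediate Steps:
H(K) = 2*K
g(r) = 373930 - 1226*r (g(r) = -1226*(-305 + r) = 373930 - 1226*r)
H(-2147) - g(88) = 2*(-2147) - (373930 - 1226*88) = -4294 - (373930 - 107888) = -4294 - 1*266042 = -4294 - 266042 = -270336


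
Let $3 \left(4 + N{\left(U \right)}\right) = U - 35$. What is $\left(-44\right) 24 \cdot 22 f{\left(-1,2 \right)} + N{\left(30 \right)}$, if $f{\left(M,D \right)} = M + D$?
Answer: $- \frac{69713}{3} \approx -23238.0$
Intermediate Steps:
$N{\left(U \right)} = - \frac{47}{3} + \frac{U}{3}$ ($N{\left(U \right)} = -4 + \frac{U - 35}{3} = -4 + \frac{-35 + U}{3} = -4 + \left(- \frac{35}{3} + \frac{U}{3}\right) = - \frac{47}{3} + \frac{U}{3}$)
$f{\left(M,D \right)} = D + M$
$\left(-44\right) 24 \cdot 22 f{\left(-1,2 \right)} + N{\left(30 \right)} = \left(-44\right) 24 \cdot 22 \left(2 - 1\right) + \left(- \frac{47}{3} + \frac{1}{3} \cdot 30\right) = - 1056 \cdot 22 \cdot 1 + \left(- \frac{47}{3} + 10\right) = \left(-1056\right) 22 - \frac{17}{3} = -23232 - \frac{17}{3} = - \frac{69713}{3}$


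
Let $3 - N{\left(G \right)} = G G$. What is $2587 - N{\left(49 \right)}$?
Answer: $4985$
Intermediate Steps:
$N{\left(G \right)} = 3 - G^{2}$ ($N{\left(G \right)} = 3 - G G = 3 - G^{2}$)
$2587 - N{\left(49 \right)} = 2587 - \left(3 - 49^{2}\right) = 2587 - \left(3 - 2401\right) = 2587 - -2398 = 2587 + 2398 = 4985$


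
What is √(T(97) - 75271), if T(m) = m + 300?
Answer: I*√74874 ≈ 273.63*I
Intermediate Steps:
T(m) = 300 + m
√(T(97) - 75271) = √((300 + 97) - 75271) = √(397 - 75271) = √(-74874) = I*√74874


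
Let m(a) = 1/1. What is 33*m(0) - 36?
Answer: -3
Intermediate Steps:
m(a) = 1
33*m(0) - 36 = 33*1 - 36 = 33 - 36 = -3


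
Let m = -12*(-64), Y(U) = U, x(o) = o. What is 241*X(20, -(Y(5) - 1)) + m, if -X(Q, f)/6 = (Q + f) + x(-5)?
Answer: -15138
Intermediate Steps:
m = 768
X(Q, f) = 30 - 6*Q - 6*f (X(Q, f) = -6*((Q + f) - 5) = -6*(-5 + Q + f) = 30 - 6*Q - 6*f)
241*X(20, -(Y(5) - 1)) + m = 241*(30 - 6*20 - (-6)*(5 - 1)) + 768 = 241*(30 - 120 - (-6)*4) + 768 = 241*(30 - 120 - 6*(-4)) + 768 = 241*(30 - 120 + 24) + 768 = 241*(-66) + 768 = -15906 + 768 = -15138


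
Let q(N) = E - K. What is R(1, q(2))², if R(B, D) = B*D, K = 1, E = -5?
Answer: 36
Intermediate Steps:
q(N) = -6 (q(N) = -5 - 1*1 = -5 - 1 = -6)
R(1, q(2))² = (1*(-6))² = (-6)² = 36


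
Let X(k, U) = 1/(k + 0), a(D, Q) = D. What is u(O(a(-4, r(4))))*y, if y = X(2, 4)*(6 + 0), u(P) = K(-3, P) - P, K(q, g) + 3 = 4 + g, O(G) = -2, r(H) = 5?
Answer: 3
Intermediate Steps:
X(k, U) = 1/k
K(q, g) = 1 + g (K(q, g) = -3 + (4 + g) = 1 + g)
u(P) = 1 (u(P) = (1 + P) - P = 1)
y = 3 (y = (6 + 0)/2 = (1/2)*6 = 3)
u(O(a(-4, r(4))))*y = 1*3 = 3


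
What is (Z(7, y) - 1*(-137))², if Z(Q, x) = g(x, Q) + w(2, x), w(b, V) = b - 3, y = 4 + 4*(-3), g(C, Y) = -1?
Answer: 18225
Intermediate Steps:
y = -8 (y = 4 - 12 = -8)
w(b, V) = -3 + b
Z(Q, x) = -2 (Z(Q, x) = -1 + (-3 + 2) = -1 - 1 = -2)
(Z(7, y) - 1*(-137))² = (-2 - 1*(-137))² = (-2 + 137)² = 135² = 18225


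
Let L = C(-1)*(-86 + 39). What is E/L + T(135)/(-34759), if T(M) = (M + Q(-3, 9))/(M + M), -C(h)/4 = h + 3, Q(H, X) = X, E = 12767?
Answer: 6656519287/196040760 ≈ 33.955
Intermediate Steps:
C(h) = -12 - 4*h (C(h) = -4*(h + 3) = -4*(3 + h) = -12 - 4*h)
L = 376 (L = (-12 - 4*(-1))*(-86 + 39) = (-12 + 4)*(-47) = -8*(-47) = 376)
T(M) = (9 + M)/(2*M) (T(M) = (M + 9)/(M + M) = (9 + M)/((2*M)) = (9 + M)*(1/(2*M)) = (9 + M)/(2*M))
E/L + T(135)/(-34759) = 12767/376 + ((½)*(9 + 135)/135)/(-34759) = 12767*(1/376) + ((½)*(1/135)*144)*(-1/34759) = 12767/376 + (8/15)*(-1/34759) = 12767/376 - 8/521385 = 6656519287/196040760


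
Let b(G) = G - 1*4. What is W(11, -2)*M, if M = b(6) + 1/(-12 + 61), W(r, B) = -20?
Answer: -1980/49 ≈ -40.408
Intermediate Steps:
b(G) = -4 + G (b(G) = G - 4 = -4 + G)
M = 99/49 (M = (-4 + 6) + 1/(-12 + 61) = 2 + 1/49 = 99/49 ≈ 2.0204)
W(11, -2)*M = -20*99/49 = -1980/49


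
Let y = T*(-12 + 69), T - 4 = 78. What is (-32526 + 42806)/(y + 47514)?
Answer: 2570/13047 ≈ 0.19698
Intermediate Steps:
T = 82 (T = 4 + 78 = 82)
y = 4674 (y = 82*(-12 + 69) = 82*57 = 4674)
(-32526 + 42806)/(y + 47514) = (-32526 + 42806)/(4674 + 47514) = 10280/52188 = 10280*(1/52188) = 2570/13047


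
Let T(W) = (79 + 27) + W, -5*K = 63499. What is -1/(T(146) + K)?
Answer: 5/62239 ≈ 8.0335e-5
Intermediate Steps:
K = -63499/5 (K = -⅕*63499 = -63499/5 ≈ -12700.)
T(W) = 106 + W
-1/(T(146) + K) = -1/((106 + 146) - 63499/5) = -1/(252 - 63499/5) = -1/(-62239/5) = -1*(-5/62239) = 5/62239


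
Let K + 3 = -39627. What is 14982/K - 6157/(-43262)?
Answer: -67358229/285745510 ≈ -0.23573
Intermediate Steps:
K = -39630 (K = -3 - 39627 = -39630)
14982/K - 6157/(-43262) = 14982/(-39630) - 6157/(-43262) = 14982*(-1/39630) - 6157*(-1/43262) = -2497/6605 + 6157/43262 = -67358229/285745510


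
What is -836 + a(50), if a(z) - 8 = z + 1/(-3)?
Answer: -2335/3 ≈ -778.33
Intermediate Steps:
a(z) = 23/3 + z (a(z) = 8 + (z + 1/(-3)) = 8 + (z - ⅓) = 8 + (-⅓ + z) = 23/3 + z)
-836 + a(50) = -836 + (23/3 + 50) = -836 + 173/3 = -2335/3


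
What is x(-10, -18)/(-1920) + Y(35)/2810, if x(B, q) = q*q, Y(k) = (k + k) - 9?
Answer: -6611/44960 ≈ -0.14704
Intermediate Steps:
Y(k) = -9 + 2*k (Y(k) = 2*k - 9 = -9 + 2*k)
x(B, q) = q**2
x(-10, -18)/(-1920) + Y(35)/2810 = (-18)**2/(-1920) + (-9 + 2*35)/2810 = 324*(-1/1920) + (-9 + 70)*(1/2810) = -27/160 + 61*(1/2810) = -27/160 + 61/2810 = -6611/44960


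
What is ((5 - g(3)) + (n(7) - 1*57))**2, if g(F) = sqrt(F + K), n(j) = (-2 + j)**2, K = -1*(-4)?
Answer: (27 + sqrt(7))**2 ≈ 878.87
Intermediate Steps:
K = 4
g(F) = sqrt(4 + F) (g(F) = sqrt(F + 4) = sqrt(4 + F))
((5 - g(3)) + (n(7) - 1*57))**2 = ((5 - sqrt(4 + 3)) + ((-2 + 7)**2 - 1*57))**2 = ((5 - sqrt(7)) + (5**2 - 57))**2 = ((5 - sqrt(7)) + (25 - 57))**2 = ((5 - sqrt(7)) - 32)**2 = (-27 - sqrt(7))**2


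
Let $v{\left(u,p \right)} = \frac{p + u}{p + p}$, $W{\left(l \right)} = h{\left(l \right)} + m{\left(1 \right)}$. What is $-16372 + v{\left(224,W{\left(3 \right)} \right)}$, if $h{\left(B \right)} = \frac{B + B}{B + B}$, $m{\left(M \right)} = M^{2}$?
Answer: $- \frac{32631}{2} \approx -16316.0$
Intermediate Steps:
$h{\left(B \right)} = 1$ ($h{\left(B \right)} = \frac{2 B}{2 B} = 2 B \frac{1}{2 B} = 1$)
$W{\left(l \right)} = 2$ ($W{\left(l \right)} = 1 + 1^{2} = 1 + 1 = 2$)
$v{\left(u,p \right)} = \frac{p + u}{2 p}$
$-16372 + v{\left(224,W{\left(3 \right)} \right)} = -16372 + \frac{2 + 224}{2 \cdot 2} = -16372 + \frac{1}{2} \cdot \frac{1}{2} \cdot 226 = -16372 + \frac{113}{2} = - \frac{32631}{2}$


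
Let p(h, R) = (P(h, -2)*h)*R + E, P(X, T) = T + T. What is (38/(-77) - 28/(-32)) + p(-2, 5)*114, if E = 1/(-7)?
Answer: 2799163/616 ≈ 4544.1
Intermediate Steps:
P(X, T) = 2*T
E = -1/7 ≈ -0.14286
p(h, R) = -1/7 - 4*R*h (p(h, R) = ((2*(-2))*h)*R - 1/7 = (-4*h)*R - 1/7 = -4*R*h - 1/7 = -1/7 - 4*R*h)
(38/(-77) - 28/(-32)) + p(-2, 5)*114 = (38/(-77) - 28/(-32)) + (-1/7 - 4*5*(-2))*114 = (38*(-1/77) - 28*(-1/32)) + (-1/7 + 40)*114 = (-38/77 + 7/8) + (279/7)*114 = 235/616 + 31806/7 = 2799163/616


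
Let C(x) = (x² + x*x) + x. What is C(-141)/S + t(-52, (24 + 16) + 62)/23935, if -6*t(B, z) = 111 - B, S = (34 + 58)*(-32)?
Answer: -2845225841/211393920 ≈ -13.459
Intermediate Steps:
S = -2944 (S = 92*(-32) = -2944)
t(B, z) = -37/2 + B/6 (t(B, z) = -(111 - B)/6 = -37/2 + B/6)
C(x) = x + 2*x² (C(x) = (x² + x²) + x = 2*x² + x = x + 2*x²)
C(-141)/S + t(-52, (24 + 16) + 62)/23935 = -141*(1 + 2*(-141))/(-2944) + (-37/2 + (⅙)*(-52))/23935 = -141*(1 - 282)*(-1/2944) + (-37/2 - 26/3)*(1/23935) = -141*(-281)*(-1/2944) - 163/6*1/23935 = 39621*(-1/2944) - 163/143610 = -39621/2944 - 163/143610 = -2845225841/211393920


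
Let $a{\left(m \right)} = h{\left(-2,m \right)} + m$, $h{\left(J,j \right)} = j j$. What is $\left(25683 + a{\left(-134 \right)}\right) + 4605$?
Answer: $48110$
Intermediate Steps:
$h{\left(J,j \right)} = j^{2}$
$a{\left(m \right)} = m + m^{2}$ ($a{\left(m \right)} = m^{2} + m = m + m^{2}$)
$\left(25683 + a{\left(-134 \right)}\right) + 4605 = \left(25683 - 134 \left(1 - 134\right)\right) + 4605 = \left(25683 - -17822\right) + 4605 = \left(25683 + 17822\right) + 4605 = 43505 + 4605 = 48110$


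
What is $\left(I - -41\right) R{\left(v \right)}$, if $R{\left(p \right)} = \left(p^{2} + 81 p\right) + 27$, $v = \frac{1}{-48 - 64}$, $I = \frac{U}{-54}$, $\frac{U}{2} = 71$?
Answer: $\frac{12195829}{12096} \approx 1008.3$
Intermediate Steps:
$U = 142$ ($U = 2 \cdot 71 = 142$)
$I = - \frac{71}{27}$ ($I = \frac{142}{-54} = 142 \left(- \frac{1}{54}\right) = - \frac{71}{27} \approx -2.6296$)
$v = - \frac{1}{112}$ ($v = \frac{1}{-112} = - \frac{1}{112} \approx -0.0089286$)
$R{\left(p \right)} = 27 + p^{2} + 81 p$
$\left(I - -41\right) R{\left(v \right)} = \left(- \frac{71}{27} - -41\right) \left(27 + \left(- \frac{1}{112}\right)^{2} + 81 \left(- \frac{1}{112}\right)\right) = \left(- \frac{71}{27} + 41\right) \left(27 + \frac{1}{12544} - \frac{81}{112}\right) = \frac{1036}{27} \cdot \frac{329617}{12544} = \frac{12195829}{12096}$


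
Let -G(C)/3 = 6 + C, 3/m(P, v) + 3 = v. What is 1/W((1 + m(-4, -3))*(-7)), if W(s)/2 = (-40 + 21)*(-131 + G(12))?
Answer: 1/7030 ≈ 0.00014225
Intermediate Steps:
m(P, v) = 3/(-3 + v)
G(C) = -18 - 3*C (G(C) = -3*(6 + C) = -18 - 3*C)
W(s) = 7030 (W(s) = 2*((-40 + 21)*(-131 + (-18 - 3*12))) = 2*(-19*(-131 + (-18 - 36))) = 2*(-19*(-131 - 54)) = 2*(-19*(-185)) = 2*3515 = 7030)
1/W((1 + m(-4, -3))*(-7)) = 1/7030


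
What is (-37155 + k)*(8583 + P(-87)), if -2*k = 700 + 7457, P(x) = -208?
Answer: -690661125/2 ≈ -3.4533e+8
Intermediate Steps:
k = -8157/2 (k = -(700 + 7457)/2 = -½*8157 = -8157/2 ≈ -4078.5)
(-37155 + k)*(8583 + P(-87)) = (-37155 - 8157/2)*(8583 - 208) = -82467/2*8375 = -690661125/2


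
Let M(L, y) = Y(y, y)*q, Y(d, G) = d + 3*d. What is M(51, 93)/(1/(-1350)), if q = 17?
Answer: -8537400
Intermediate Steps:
Y(d, G) = 4*d
M(L, y) = 68*y (M(L, y) = (4*y)*17 = 68*y)
M(51, 93)/(1/(-1350)) = (68*93)/(1/(-1350)) = 6324/(-1/1350) = 6324*(-1350) = -8537400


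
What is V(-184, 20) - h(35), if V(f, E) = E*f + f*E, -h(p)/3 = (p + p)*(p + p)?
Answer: 7340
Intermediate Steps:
h(p) = -12*p² (h(p) = -3*(p + p)*(p + p) = -3*2*p*2*p = -12*p²)
V(f, E) = 2*E*f (V(f, E) = E*f + E*f = 2*E*f)
V(-184, 20) - h(35) = 2*20*(-184) - (-12)*35² = -7360 - (-12)*1225 = -7360 - 1*(-14700) = -7360 + 14700 = 7340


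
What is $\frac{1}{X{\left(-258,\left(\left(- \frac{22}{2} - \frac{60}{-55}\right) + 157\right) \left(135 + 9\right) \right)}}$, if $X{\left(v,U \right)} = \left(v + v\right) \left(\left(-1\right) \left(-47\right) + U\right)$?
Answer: $- \frac{11}{120490644} \approx -9.1293 \cdot 10^{-8}$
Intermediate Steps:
$X{\left(v,U \right)} = 2 v \left(47 + U\right)$
$\frac{1}{X{\left(-258,\left(\left(- \frac{22}{2} - \frac{60}{-55}\right) + 157\right) \left(135 + 9\right) \right)}} = \frac{1}{2 \left(-258\right) \left(47 + \left(\left(- \frac{22}{2} - \frac{60}{-55}\right) + 157\right) \left(135 + 9\right)\right)} = \frac{1}{2 \left(-258\right) \left(47 + \left(\left(\left(-22\right) \frac{1}{2} - - \frac{12}{11}\right) + 157\right) 144\right)} = \frac{1}{2 \left(-258\right) \left(47 + \left(\left(-11 + \frac{12}{11}\right) + 157\right) 144\right)} = \frac{1}{2 \left(-258\right) \left(47 + \left(- \frac{109}{11} + 157\right) 144\right)} = \frac{1}{2 \left(-258\right) \left(47 + \frac{1618}{11} \cdot 144\right)} = \frac{1}{2 \left(-258\right) \left(47 + \frac{232992}{11}\right)} = \frac{1}{2 \left(-258\right) \frac{233509}{11}} = \frac{1}{- \frac{120490644}{11}} = - \frac{11}{120490644}$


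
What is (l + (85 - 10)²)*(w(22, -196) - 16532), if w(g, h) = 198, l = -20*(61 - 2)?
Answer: -72604630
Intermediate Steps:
l = -1180 (l = -20*59 = -1180)
(l + (85 - 10)²)*(w(22, -196) - 16532) = (-1180 + (85 - 10)²)*(198 - 16532) = (-1180 + 75²)*(-16334) = (-1180 + 5625)*(-16334) = 4445*(-16334) = -72604630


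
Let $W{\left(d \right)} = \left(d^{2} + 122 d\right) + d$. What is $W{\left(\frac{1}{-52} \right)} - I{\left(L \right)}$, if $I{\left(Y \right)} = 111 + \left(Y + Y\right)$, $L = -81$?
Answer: $\frac{131509}{2704} \approx 48.635$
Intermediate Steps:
$W{\left(d \right)} = d^{2} + 123 d$
$I{\left(Y \right)} = 111 + 2 Y$
$W{\left(\frac{1}{-52} \right)} - I{\left(L \right)} = \frac{123 + \frac{1}{-52}}{-52} - \left(111 + 2 \left(-81\right)\right) = - \frac{123 - \frac{1}{52}}{52} - \left(111 - 162\right) = \left(- \frac{1}{52}\right) \frac{6395}{52} - -51 = - \frac{6395}{2704} + 51 = \frac{131509}{2704}$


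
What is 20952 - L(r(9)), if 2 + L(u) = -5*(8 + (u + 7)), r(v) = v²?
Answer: 21434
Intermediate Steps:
L(u) = -77 - 5*u (L(u) = -2 - 5*(8 + (u + 7)) = -2 - 5*(8 + (7 + u)) = -2 - 5*(15 + u) = -2 + (-75 - 5*u) = -77 - 5*u)
20952 - L(r(9)) = 20952 - (-77 - 5*9²) = 20952 - (-77 - 5*81) = 20952 - (-77 - 405) = 20952 - 1*(-482) = 20952 + 482 = 21434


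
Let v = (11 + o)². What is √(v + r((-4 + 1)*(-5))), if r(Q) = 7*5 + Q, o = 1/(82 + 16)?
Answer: √1644441/98 ≈ 13.085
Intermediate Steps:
o = 1/98 ≈ 0.010204
v = 1164241/9604 (v = (11 + 1/98)² = (1079/98)² = 1164241/9604 ≈ 121.22)
r(Q) = 35 + Q
√(v + r((-4 + 1)*(-5))) = √(1164241/9604 + (35 + (-4 + 1)*(-5))) = √(1164241/9604 + (35 - 3*(-5))) = √(1164241/9604 + (35 + 15)) = √(1164241/9604 + 50) = √(1644441/9604) = √1644441/98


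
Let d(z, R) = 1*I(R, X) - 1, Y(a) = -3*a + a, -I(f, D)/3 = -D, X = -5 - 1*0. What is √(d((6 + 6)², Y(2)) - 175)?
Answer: I*√191 ≈ 13.82*I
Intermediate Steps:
X = -5 (X = -5 + 0 = -5)
I(f, D) = 3*D (I(f, D) = -(-3)*D = 3*D)
Y(a) = -2*a
d(z, R) = -16 (d(z, R) = 1*(3*(-5)) - 1 = 1*(-15) - 1 = -15 - 1 = -16)
√(d((6 + 6)², Y(2)) - 175) = √(-16 - 175) = √(-191) = I*√191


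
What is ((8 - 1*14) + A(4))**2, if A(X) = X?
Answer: 4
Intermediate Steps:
((8 - 1*14) + A(4))**2 = ((8 - 1*14) + 4)**2 = ((8 - 14) + 4)**2 = (-6 + 4)**2 = (-2)**2 = 4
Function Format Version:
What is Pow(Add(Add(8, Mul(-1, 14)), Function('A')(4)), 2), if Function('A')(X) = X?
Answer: 4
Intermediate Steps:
Pow(Add(Add(8, Mul(-1, 14)), Function('A')(4)), 2) = Pow(Add(Add(8, Mul(-1, 14)), 4), 2) = Pow(Add(Add(8, -14), 4), 2) = Pow(Add(-6, 4), 2) = Pow(-2, 2) = 4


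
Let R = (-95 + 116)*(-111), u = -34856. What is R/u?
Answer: 2331/34856 ≈ 0.066875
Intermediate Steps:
R = -2331 (R = 21*(-111) = -2331)
R/u = -2331/(-34856) = -2331*(-1/34856) = 2331/34856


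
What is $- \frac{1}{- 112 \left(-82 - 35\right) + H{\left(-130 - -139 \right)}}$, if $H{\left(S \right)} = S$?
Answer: $- \frac{1}{13113} \approx -7.626 \cdot 10^{-5}$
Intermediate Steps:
$- \frac{1}{- 112 \left(-82 - 35\right) + H{\left(-130 - -139 \right)}} = - \frac{1}{- 112 \left(-82 - 35\right) - -9} = - \frac{1}{\left(-112\right) \left(-117\right) + \left(-130 + 139\right)} = - \frac{1}{13104 + 9} = - \frac{1}{13113}$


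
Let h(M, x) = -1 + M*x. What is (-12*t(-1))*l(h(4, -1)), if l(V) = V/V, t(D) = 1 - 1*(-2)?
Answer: -36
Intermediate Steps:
t(D) = 3 (t(D) = 1 + 2 = 3)
l(V) = 1
(-12*t(-1))*l(h(4, -1)) = -12*3*1 = -36*1 = -36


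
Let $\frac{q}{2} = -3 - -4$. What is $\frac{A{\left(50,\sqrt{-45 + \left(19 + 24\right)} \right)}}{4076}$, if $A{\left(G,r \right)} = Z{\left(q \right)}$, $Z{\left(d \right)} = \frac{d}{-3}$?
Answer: $- \frac{1}{6114} \approx -0.00016356$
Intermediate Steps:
$q = 2$ ($q = 2 \left(-3 - -4\right) = 2 \left(-3 + 4\right) = 2 \cdot 1 = 2$)
$Z{\left(d \right)} = - \frac{d}{3}$ ($Z{\left(d \right)} = d \left(- \frac{1}{3}\right) = - \frac{d}{3}$)
$A{\left(G,r \right)} = - \frac{2}{3}$ ($A{\left(G,r \right)} = \left(- \frac{1}{3}\right) 2 = - \frac{2}{3}$)
$\frac{A{\left(50,\sqrt{-45 + \left(19 + 24\right)} \right)}}{4076} = - \frac{2}{3 \cdot 4076} = \left(- \frac{2}{3}\right) \frac{1}{4076} = - \frac{1}{6114}$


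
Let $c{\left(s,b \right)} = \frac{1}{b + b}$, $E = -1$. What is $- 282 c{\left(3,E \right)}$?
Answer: $141$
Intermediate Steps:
$c{\left(s,b \right)} = \frac{1}{2 b}$
$- 282 c{\left(3,E \right)} = - 282 \frac{1}{2 \left(-1\right)} = - 282 \cdot \frac{1}{2} \left(-1\right) = \left(-282\right) \left(- \frac{1}{2}\right) = 141$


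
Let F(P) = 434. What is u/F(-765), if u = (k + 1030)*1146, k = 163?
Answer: 683589/217 ≈ 3150.2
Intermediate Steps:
u = 1367178 (u = (163 + 1030)*1146 = 1193*1146 = 1367178)
u/F(-765) = 1367178/434 = 1367178*(1/434) = 683589/217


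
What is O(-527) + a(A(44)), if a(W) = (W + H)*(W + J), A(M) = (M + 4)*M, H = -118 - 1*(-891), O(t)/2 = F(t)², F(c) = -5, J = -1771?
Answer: 983835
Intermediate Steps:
O(t) = 50 (O(t) = 2*(-5)² = 2*25 = 50)
H = 773 (H = -118 + 891 = 773)
A(M) = M*(4 + M) (A(M) = (4 + M)*M = M*(4 + M))
a(W) = (-1771 + W)*(773 + W) (a(W) = (W + 773)*(W - 1771) = (773 + W)*(-1771 + W) = (-1771 + W)*(773 + W))
O(-527) + a(A(44)) = 50 + (-1368983 + (44*(4 + 44))² - 43912*(4 + 44)) = 50 + (-1368983 + (44*48)² - 43912*48) = 50 + (-1368983 + 2112² - 998*2112) = 50 + (-1368983 + 4460544 - 2107776) = 50 + 983785 = 983835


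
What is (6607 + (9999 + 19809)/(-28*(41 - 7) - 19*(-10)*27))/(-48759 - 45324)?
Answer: -13816927/196539387 ≈ -0.070301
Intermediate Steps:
(6607 + (9999 + 19809)/(-28*(41 - 7) - 19*(-10)*27))/(-48759 - 45324) = (6607 + 29808/(-28*34 + 190*27))/(-94083) = (6607 + 29808/(-952 + 5130))*(-1/94083) = (6607 + 29808/4178)*(-1/94083) = (6607 + 29808*(1/4178))*(-1/94083) = (6607 + 14904/2089)*(-1/94083) = (13816927/2089)*(-1/94083) = -13816927/196539387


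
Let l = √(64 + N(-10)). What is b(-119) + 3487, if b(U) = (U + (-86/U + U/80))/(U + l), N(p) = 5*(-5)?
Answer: 3940613281/1129760 + 1140161*√39/134441440 ≈ 3488.1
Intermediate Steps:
N(p) = -25
l = √39 (l = √(64 - 25) = √39 ≈ 6.2450)
b(U) = (-86/U + 81*U/80)/(U + √39) (b(U) = (U + (-86/U + U/80))/(U + √39) = (-86/U + 81*U/80)/(U + √39))
b(-119) + 3487 = (1/80)*(-6880 + 81*(-119)²)/(-119*(-119 + √39)) + 3487 = (1/80)*(-1/119)*(-6880 + 81*14161)/(-119 + √39) + 3487 = (1/80)*(-1/119)*(-6880 + 1147041)/(-119 + √39) + 3487 = (1/80)*(-1/119)*1140161/(-119 + √39) + 3487 = -1140161/(9520*(-119 + √39)) + 3487 = 3487 - 1140161/(9520*(-119 + √39))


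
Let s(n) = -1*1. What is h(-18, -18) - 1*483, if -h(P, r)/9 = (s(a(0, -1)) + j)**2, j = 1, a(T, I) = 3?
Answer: -483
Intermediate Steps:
s(n) = -1
h(P, r) = 0 (h(P, r) = -9*(-1 + 1)**2 = -9*0**2 = -9*0 = 0)
h(-18, -18) - 1*483 = 0 - 1*483 = 0 - 483 = -483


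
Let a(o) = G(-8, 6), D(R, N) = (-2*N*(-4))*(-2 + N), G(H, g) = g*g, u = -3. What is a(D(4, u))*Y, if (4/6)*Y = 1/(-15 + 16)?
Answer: 54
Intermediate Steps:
G(H, g) = g**2
Y = 3/2 (Y = 3/(2*(-15 + 16)) = (3/2)/1 = (3/2)*1 = 3/2 ≈ 1.5000)
D(R, N) = 8*N*(-2 + N) (D(R, N) = (8*N)*(-2 + N) = 8*N*(-2 + N))
a(o) = 36 (a(o) = 6**2 = 36)
a(D(4, u))*Y = 36*(3/2) = 54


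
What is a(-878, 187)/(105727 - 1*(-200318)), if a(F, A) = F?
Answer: -878/306045 ≈ -0.0028689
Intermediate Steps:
a(-878, 187)/(105727 - 1*(-200318)) = -878/(105727 - 1*(-200318)) = -878/(105727 + 200318) = -878/306045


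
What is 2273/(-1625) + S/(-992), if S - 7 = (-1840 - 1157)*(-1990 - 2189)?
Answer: -10177259283/806000 ≈ -12627.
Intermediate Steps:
S = 12524470 (S = 7 + (-1840 - 1157)*(-1990 - 2189) = 7 - 2997*(-4179) = 7 + 12524463 = 12524470)
2273/(-1625) + S/(-992) = 2273/(-1625) + 12524470/(-992) = 2273*(-1/1625) + 12524470*(-1/992) = -2273/1625 - 6262235/496 = -10177259283/806000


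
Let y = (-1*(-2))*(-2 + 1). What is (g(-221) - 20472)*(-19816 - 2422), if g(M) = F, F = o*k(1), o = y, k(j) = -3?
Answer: 455122908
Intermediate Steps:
y = -2 (y = 2*(-1) = -2)
o = -2
F = 6 (F = -2*(-3) = 6)
g(M) = 6
(g(-221) - 20472)*(-19816 - 2422) = (6 - 20472)*(-19816 - 2422) = -20466*(-22238) = 455122908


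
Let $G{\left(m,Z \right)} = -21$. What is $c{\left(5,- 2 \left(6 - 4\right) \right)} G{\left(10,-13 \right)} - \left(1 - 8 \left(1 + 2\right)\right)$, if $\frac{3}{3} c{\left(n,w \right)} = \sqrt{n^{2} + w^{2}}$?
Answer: $23 - 21 \sqrt{41} \approx -111.47$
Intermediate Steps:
$c{\left(n,w \right)} = \sqrt{n^{2} + w^{2}}$
$c{\left(5,- 2 \left(6 - 4\right) \right)} G{\left(10,-13 \right)} - \left(1 - 8 \left(1 + 2\right)\right) = \sqrt{5^{2} + \left(- 2 \left(6 - 4\right)\right)^{2}} \left(-21\right) - \left(1 - 8 \left(1 + 2\right)\right) = \sqrt{25 + \left(\left(-2\right) 2\right)^{2}} \left(-21\right) + \left(8 \cdot 3 - 1\right) = \sqrt{25 + \left(-4\right)^{2}} \left(-21\right) + \left(24 - 1\right) = \sqrt{25 + 16} \left(-21\right) + 23 = \sqrt{41} \left(-21\right) + 23 = - 21 \sqrt{41} + 23 = 23 - 21 \sqrt{41}$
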